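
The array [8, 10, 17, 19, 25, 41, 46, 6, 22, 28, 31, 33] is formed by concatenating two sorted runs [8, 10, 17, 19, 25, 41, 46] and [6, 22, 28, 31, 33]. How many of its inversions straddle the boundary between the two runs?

For each element r of the right run, count left-run elements greater than r:
r = 6: 8, 10, 17, 19, 25, 41, 46 → 7
r = 22: 25, 41, 46 → 3
r = 28: 41, 46 → 2
r = 31: 41, 46 → 2
r = 33: 41, 46 → 2
Cross-inversions: 7 + 3 + 2 + 2 + 2 = 16

There are 16 split inversions.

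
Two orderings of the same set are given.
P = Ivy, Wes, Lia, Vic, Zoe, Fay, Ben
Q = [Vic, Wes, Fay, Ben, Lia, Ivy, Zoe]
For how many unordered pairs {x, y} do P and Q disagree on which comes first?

Assign each item its position (1..7) in the first ordering, then rewrite the second ordering as that position sequence:
positions: Ivy→1, Wes→2, Lia→3, Vic→4, Zoe→5, Fay→6, Ben→7
second ordering as positions: [4, 2, 6, 7, 3, 1, 5]
Discordant pairs = inversions in this position sequence.
4: 2, 3, 1 → 3
2: 1 → 1
6: 3, 1, 5 → 3
7: 3, 1, 5 → 3
3: 1 → 1
1: 0
5: 0
Total: 3 + 1 + 3 + 3 + 1 + 0 + 0 = 11

11 disagreeing pairs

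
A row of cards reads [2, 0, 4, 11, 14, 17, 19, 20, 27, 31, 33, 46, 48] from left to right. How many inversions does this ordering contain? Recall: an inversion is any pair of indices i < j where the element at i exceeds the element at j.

There is 1 inversion.

Sweep left to right; for each value list the smaller values that follow it:
2: 1
0: 0
4: 0
11: 0
14: 0
17: 0
19: 0
20: 0
27: 0
31: 0
33: 0
46: 0
48: 0
Sum: 1 + 0 + 0 + 0 + 0 + 0 + 0 + 0 + 0 + 0 + 0 + 0 + 0 = 1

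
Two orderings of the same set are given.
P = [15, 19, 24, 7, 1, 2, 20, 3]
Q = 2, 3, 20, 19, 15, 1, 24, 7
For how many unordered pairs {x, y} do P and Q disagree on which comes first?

19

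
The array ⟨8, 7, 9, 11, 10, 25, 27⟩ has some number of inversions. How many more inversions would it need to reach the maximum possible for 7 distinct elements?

19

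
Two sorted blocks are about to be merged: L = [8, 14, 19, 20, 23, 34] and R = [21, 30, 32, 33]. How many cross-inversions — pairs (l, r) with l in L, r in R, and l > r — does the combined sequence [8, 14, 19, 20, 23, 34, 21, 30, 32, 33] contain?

Take each right-half value and tally the left-half values above it:
r = 21: 23, 34 → 2
r = 30: 34 → 1
r = 32: 34 → 1
r = 33: 34 → 1
Cross-inversions: 2 + 1 + 1 + 1 = 5

5 cross-inversions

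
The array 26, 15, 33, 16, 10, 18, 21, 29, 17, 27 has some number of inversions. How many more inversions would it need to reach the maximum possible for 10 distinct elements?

Maximum inversions for 10 distinct elements is C(10, 2) = 10·9/2 = 45.
Current inversions — for each element, count later smaller elements:
26: 6
15: 1
33: 7
16: 1
10: 0
18: 1
21: 1
29: 2
17: 0
27: 0
Current total: 6 + 1 + 7 + 1 + 0 + 1 + 1 + 2 + 0 + 0 = 19
Shortfall: 45 − 19 = 26

26 inversions short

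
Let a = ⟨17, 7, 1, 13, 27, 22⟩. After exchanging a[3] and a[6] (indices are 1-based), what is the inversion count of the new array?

8 inversions

Positions 3 and 6 hold 1 and 22; after swapping, the array is [17, 7, 22, 13, 27, 1].
Element-by-element contributions:
17: 3
7: 1
22: 2
13: 1
27: 1
1: 0
Sum: 3 + 1 + 2 + 1 + 1 + 0 = 8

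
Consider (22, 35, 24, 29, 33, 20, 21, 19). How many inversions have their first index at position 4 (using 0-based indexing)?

3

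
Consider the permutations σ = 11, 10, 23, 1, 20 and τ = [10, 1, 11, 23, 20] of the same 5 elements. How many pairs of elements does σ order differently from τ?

3 discordant pairs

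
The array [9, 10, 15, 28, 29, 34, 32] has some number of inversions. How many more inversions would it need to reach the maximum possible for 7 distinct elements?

20 inversions short

Maximum inversions for 7 distinct elements is C(7, 2) = 7·6/2 = 21.
Current inversions — for each element, count later smaller elements:
9: 0
10: 0
15: 0
28: 0
29: 0
34: 1
32: 0
Current total: 0 + 0 + 0 + 0 + 0 + 1 + 0 = 1
Shortfall: 21 − 1 = 20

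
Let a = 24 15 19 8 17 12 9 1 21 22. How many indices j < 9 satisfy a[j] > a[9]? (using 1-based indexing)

The element at index 9 is 21.
Elements before it: 24, 15, 19, 8, 17, 12, 9, 1
Those larger than 21: 24

1 such element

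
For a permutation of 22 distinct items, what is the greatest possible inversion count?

231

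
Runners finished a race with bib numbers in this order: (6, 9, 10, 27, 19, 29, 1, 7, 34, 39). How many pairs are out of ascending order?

For each element, count later entries that are smaller:
6 → 1 → 1
9 → 1, 7 → 2
10 → 1, 7 → 2
27 → 19, 1, 7 → 3
19 → 1, 7 → 2
29 → 1, 7 → 2
1 → none → 0
7 → none → 0
34 → none → 0
39 → none → 0
Sum: 1 + 2 + 2 + 3 + 2 + 2 + 0 + 0 + 0 + 0 = 12

Out-of-order pairs: 12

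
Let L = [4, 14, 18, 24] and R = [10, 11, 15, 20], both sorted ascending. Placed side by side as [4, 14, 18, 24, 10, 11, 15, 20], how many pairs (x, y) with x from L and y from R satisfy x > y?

Take each right-half value and tally the left-half values above it:
r = 10: 14, 18, 24 → 3
r = 11: 14, 18, 24 → 3
r = 15: 18, 24 → 2
r = 20: 24 → 1
Cross-inversions: 3 + 3 + 2 + 1 = 9

9 split inversions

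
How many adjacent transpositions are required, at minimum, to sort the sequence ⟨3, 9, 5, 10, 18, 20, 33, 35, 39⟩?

Each adjacent swap fixes exactly one inversion, so the minimum swap count equals the number of inversions.
Count inversions — for each element, later elements that are smaller:
3: none → 0
9: 5 → 1
5: none → 0
10: none → 0
18: none → 0
20: none → 0
33: none → 0
35: none → 0
39: none → 0
Total inversions: 0 + 1 + 0 + 0 + 0 + 0 + 0 + 0 + 0 = 1

1 swap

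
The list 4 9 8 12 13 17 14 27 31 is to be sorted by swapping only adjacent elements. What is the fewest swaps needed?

There are 2 adjacent swaps.

Minimum adjacent swaps = number of inversions (each swap of adjacent out-of-order elements removes one inversion and no swap can remove more).
Count inversions — for each element, later elements that are smaller:
4: none → 0
9: 8 → 1
8: none → 0
12: none → 0
13: none → 0
17: 14 → 1
14: none → 0
27: none → 0
31: none → 0
Total inversions: 0 + 1 + 0 + 0 + 0 + 1 + 0 + 0 + 0 = 2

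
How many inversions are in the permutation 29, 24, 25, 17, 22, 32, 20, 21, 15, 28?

Element-by-element contributions:
29 → 24, 25, 17, 22, 20, 21, 15, 28 → 8
24 → 17, 22, 20, 21, 15 → 5
25 → 17, 22, 20, 21, 15 → 5
17 → 15 → 1
22 → 20, 21, 15 → 3
32 → 20, 21, 15, 28 → 4
20 → 15 → 1
21 → 15 → 1
15 → none → 0
28 → none → 0
Sum: 8 + 5 + 5 + 1 + 3 + 4 + 1 + 1 + 0 + 0 = 28

28 out-of-order pairs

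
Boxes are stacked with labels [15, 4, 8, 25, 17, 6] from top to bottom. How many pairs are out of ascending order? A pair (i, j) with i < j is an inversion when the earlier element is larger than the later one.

For each element, count later entries that are smaller:
15 → 4, 8, 6 → 3
4 → none → 0
8 → 6 → 1
25 → 17, 6 → 2
17 → 6 → 1
6 → none → 0
Sum: 3 + 0 + 1 + 2 + 1 + 0 = 7

7 inversions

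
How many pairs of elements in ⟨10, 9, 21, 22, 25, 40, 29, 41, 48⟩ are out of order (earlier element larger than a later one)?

Out-of-order pairs: 2

For each element, count later entries that are smaller:
10 → 9 → 1
9 → none → 0
21 → none → 0
22 → none → 0
25 → none → 0
40 → 29 → 1
29 → none → 0
41 → none → 0
48 → none → 0
Sum: 1 + 0 + 0 + 0 + 0 + 1 + 0 + 0 + 0 = 2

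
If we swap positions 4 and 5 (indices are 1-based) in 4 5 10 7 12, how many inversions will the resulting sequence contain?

Positions 4 and 5 hold 7 and 12; after swapping, the array is [4, 5, 10, 12, 7].
Count, for each position, how many later elements it exceeds:
4: 0
5: 0
10: 1
12: 1
7: 0
Sum: 0 + 0 + 1 + 1 + 0 = 2

2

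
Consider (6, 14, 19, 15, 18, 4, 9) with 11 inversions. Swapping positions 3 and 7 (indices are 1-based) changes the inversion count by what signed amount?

Positions 3 and 7 hold 19 and 9; after swapping, the array is [6, 14, 9, 15, 18, 4, 19].
Count, for each position, how many later elements it exceeds:
6: 1
14: 2
9: 1
15: 1
18: 1
4: 0
19: 0
Sum: 1 + 2 + 1 + 1 + 1 + 0 + 0 = 6
Change: 6 − 11 = -5

-5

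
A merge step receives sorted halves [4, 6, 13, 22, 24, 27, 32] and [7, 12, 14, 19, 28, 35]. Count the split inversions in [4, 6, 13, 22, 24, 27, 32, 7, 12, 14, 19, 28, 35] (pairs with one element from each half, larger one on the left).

Count, for every r in R, how many entries of L exceed r:
r = 7: 13, 22, 24, 27, 32 → 5
r = 12: 13, 22, 24, 27, 32 → 5
r = 14: 22, 24, 27, 32 → 4
r = 19: 22, 24, 27, 32 → 4
r = 28: 32 → 1
r = 35: none → 0
Cross-inversions: 5 + 5 + 4 + 4 + 1 + 0 = 19

19 cross-inversions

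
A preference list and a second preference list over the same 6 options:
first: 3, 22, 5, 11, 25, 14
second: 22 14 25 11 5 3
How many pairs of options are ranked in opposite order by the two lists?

There are 11 pairs.

Assign each item its position (1..6) in the first ordering, then rewrite the second ordering as that position sequence:
positions: 3→1, 22→2, 5→3, 11→4, 25→5, 14→6
second ordering as positions: [2, 6, 5, 4, 3, 1]
Discordant pairs = inversions in this position sequence.
2: 1 → 1
6: 5, 4, 3, 1 → 4
5: 4, 3, 1 → 3
4: 3, 1 → 2
3: 1 → 1
1: 0
Total: 1 + 4 + 3 + 2 + 1 + 0 = 11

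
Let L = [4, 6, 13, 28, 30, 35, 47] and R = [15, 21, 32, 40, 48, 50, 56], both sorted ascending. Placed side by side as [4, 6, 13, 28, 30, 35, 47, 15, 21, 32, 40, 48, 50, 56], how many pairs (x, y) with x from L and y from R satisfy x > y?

11

For each element r of the right run, count left-run elements greater than r:
r = 15: 28, 30, 35, 47 → 4
r = 21: 28, 30, 35, 47 → 4
r = 32: 35, 47 → 2
r = 40: 47 → 1
r = 48: none → 0
r = 50: none → 0
r = 56: none → 0
Cross-inversions: 4 + 4 + 2 + 1 + 0 + 0 + 0 = 11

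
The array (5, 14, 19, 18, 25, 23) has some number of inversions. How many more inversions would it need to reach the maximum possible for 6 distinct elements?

Maximum inversions for 6 distinct elements is C(6, 2) = 6·5/2 = 15.
Current inversions — for each element, count later smaller elements:
5: 0
14: 0
19: 1
18: 0
25: 1
23: 0
Current total: 0 + 0 + 1 + 0 + 1 + 0 = 2
Shortfall: 15 − 2 = 13

13 inversions short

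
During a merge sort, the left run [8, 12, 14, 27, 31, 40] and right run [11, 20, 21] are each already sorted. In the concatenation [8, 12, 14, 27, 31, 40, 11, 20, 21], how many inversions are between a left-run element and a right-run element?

Count, for every r in R, how many entries of L exceed r:
r = 11: 12, 14, 27, 31, 40 → 5
r = 20: 27, 31, 40 → 3
r = 21: 27, 31, 40 → 3
Cross-inversions: 5 + 3 + 3 = 11

11 split inversions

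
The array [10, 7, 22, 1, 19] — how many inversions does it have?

5 out-of-order pairs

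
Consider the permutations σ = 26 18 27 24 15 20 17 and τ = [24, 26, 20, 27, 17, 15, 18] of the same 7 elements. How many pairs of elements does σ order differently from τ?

Assign each item its position (1..7) in the first ordering, then rewrite the second ordering as that position sequence:
positions: 26→1, 18→2, 27→3, 24→4, 15→5, 20→6, 17→7
second ordering as positions: [4, 1, 6, 3, 7, 5, 2]
Discordant pairs = inversions in this position sequence.
4: 1, 3, 2 → 3
1: 0
6: 3, 5, 2 → 3
3: 2 → 1
7: 5, 2 → 2
5: 2 → 1
2: 0
Total: 3 + 0 + 3 + 1 + 2 + 1 + 0 = 10

10 discordant pairs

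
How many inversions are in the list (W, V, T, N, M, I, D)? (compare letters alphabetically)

Sweep left to right; for each value list the smaller values that follow it:
W: 6
V: 5
T: 4
N: 3
M: 2
I: 1
D: 0
Sum: 6 + 5 + 4 + 3 + 2 + 1 + 0 = 21

Inversions: 21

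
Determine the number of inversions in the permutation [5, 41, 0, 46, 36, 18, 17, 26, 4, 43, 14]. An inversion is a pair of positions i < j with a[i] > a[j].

Inversions: 29

Sweep left to right; for each value list the smaller values that follow it:
5: 2
41: 7
0: 0
46: 7
36: 5
18: 3
17: 2
26: 2
4: 0
43: 1
14: 0
Sum: 2 + 7 + 0 + 7 + 5 + 3 + 2 + 2 + 0 + 1 + 0 = 29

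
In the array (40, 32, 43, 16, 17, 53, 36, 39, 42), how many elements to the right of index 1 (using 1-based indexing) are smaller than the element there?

5

The element at index 1 is 40.
Elements after it: 32, 43, 16, 17, 53, 36, 39, 42
Those smaller than 40: 32, 16, 17, 36, 39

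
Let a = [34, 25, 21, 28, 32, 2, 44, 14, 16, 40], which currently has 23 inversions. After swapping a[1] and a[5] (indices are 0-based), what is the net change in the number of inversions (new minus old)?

Positions 1 and 5 hold 25 and 2; after swapping, the array is [34, 2, 21, 28, 32, 25, 44, 14, 16, 40].
For each element, count later entries that are smaller:
34 → 2, 21, 28, 32, 25, 14, 16 → 7
2 → none → 0
21 → 14, 16 → 2
28 → 25, 14, 16 → 3
32 → 25, 14, 16 → 3
25 → 14, 16 → 2
44 → 14, 16, 40 → 3
14 → none → 0
16 → none → 0
40 → none → 0
Sum: 7 + 0 + 2 + 3 + 3 + 2 + 3 + 0 + 0 + 0 = 20
Change: 20 − 23 = -3

-3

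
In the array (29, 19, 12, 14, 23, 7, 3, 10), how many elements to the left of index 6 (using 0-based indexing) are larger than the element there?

6

The element at index 6 is 3.
Elements before it: 29, 19, 12, 14, 23, 7
Those larger than 3: 29, 19, 12, 14, 23, 7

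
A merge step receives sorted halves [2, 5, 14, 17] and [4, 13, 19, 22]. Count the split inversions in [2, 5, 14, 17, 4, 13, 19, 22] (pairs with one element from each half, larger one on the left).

There are 5 split inversions.

Count, for every r in R, how many entries of L exceed r:
r = 4: 5, 14, 17 → 3
r = 13: 14, 17 → 2
r = 19: none → 0
r = 22: none → 0
Cross-inversions: 3 + 2 + 0 + 0 = 5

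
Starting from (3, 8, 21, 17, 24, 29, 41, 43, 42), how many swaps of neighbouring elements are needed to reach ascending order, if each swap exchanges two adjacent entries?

Swaps: 2

Each adjacent swap fixes exactly one inversion, so the minimum swap count equals the number of inversions.
Count inversions — for each element, later elements that are smaller:
3: none → 0
8: none → 0
21: 17 → 1
17: none → 0
24: none → 0
29: none → 0
41: none → 0
43: 42 → 1
42: none → 0
Total inversions: 0 + 0 + 1 + 0 + 0 + 0 + 0 + 1 + 0 = 2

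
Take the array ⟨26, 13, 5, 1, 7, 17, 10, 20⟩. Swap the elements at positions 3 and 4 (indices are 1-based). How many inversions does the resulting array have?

Positions 3 and 4 hold 5 and 1; after swapping, the array is [26, 13, 1, 5, 7, 17, 10, 20].
For each element, count later entries that are smaller:
26: 7
13: 4
1: 0
5: 0
7: 0
17: 1
10: 0
20: 0
Sum: 7 + 4 + 0 + 0 + 0 + 1 + 0 + 0 = 12

12 inversions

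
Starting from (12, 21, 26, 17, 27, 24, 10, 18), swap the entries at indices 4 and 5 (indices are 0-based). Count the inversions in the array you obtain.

13

Positions 4 and 5 hold 27 and 24; after swapping, the array is [12, 21, 26, 17, 24, 27, 10, 18].
Count, for each position, how many later elements it exceeds:
12 → 10 → 1
21 → 17, 10, 18 → 3
26 → 17, 24, 10, 18 → 4
17 → 10 → 1
24 → 10, 18 → 2
27 → 10, 18 → 2
10 → none → 0
18 → none → 0
Sum: 1 + 3 + 4 + 1 + 2 + 2 + 0 + 0 = 13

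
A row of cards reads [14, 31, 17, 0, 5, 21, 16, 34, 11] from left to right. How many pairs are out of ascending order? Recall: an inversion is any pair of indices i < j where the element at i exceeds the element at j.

For each element, count later entries that are smaller:
14: 3
31: 6
17: 4
0: 0
5: 0
21: 2
16: 1
34: 1
11: 0
Sum: 3 + 6 + 4 + 0 + 0 + 2 + 1 + 1 + 0 = 17

17 inversions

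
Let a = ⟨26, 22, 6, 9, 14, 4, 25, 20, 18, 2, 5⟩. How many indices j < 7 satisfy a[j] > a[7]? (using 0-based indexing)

The element at index 7 is 20.
Elements before it: 26, 22, 6, 9, 14, 4, 25
Those larger than 20: 26, 22, 25

3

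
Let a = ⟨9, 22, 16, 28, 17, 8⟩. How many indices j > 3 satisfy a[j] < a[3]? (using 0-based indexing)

2 such elements

The element at index 3 is 28.
Elements after it: 17, 8
Those smaller than 28: 17, 8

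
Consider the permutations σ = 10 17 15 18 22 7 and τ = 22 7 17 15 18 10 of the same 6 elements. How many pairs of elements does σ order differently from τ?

11 discordant pairs

Assign each item its position (1..6) in the first ordering, then rewrite the second ordering as that position sequence:
positions: 10→1, 17→2, 15→3, 18→4, 22→5, 7→6
second ordering as positions: [5, 6, 2, 3, 4, 1]
Discordant pairs = inversions in this position sequence.
5: 2, 3, 4, 1 → 4
6: 2, 3, 4, 1 → 4
2: 1 → 1
3: 1 → 1
4: 1 → 1
1: 0
Total: 4 + 4 + 1 + 1 + 1 + 0 = 11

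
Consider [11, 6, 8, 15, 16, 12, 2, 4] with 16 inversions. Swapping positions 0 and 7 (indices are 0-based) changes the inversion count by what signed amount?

-5

Positions 0 and 7 hold 11 and 4; after swapping, the array is [4, 6, 8, 15, 16, 12, 2, 11].
Count, for each position, how many later elements it exceeds:
4 → 2 → 1
6 → 2 → 1
8 → 2 → 1
15 → 12, 2, 11 → 3
16 → 12, 2, 11 → 3
12 → 2, 11 → 2
2 → none → 0
11 → none → 0
Sum: 1 + 1 + 1 + 3 + 3 + 2 + 0 + 0 = 11
Change: 11 − 16 = -5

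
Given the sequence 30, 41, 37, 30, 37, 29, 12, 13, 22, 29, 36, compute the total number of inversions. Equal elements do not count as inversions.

For each element, count later entries that are smaller:
30: 5
41: 9
37: 7
30: 5
37: 6
29: 3
12: 0
13: 0
22: 0
29: 0
36: 0
Sum: 5 + 9 + 7 + 5 + 6 + 3 + 0 + 0 + 0 + 0 + 0 = 35

There are 35 inversions.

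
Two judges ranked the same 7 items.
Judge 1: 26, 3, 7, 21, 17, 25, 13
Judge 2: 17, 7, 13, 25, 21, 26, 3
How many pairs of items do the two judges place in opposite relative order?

15

Assign each item its position (1..7) in the first ordering, then rewrite the second ordering as that position sequence:
positions: 26→1, 3→2, 7→3, 21→4, 17→5, 25→6, 13→7
second ordering as positions: [5, 3, 7, 6, 4, 1, 2]
Discordant pairs = inversions in this position sequence.
5: 3, 4, 1, 2 → 4
3: 1, 2 → 2
7: 6, 4, 1, 2 → 4
6: 4, 1, 2 → 3
4: 1, 2 → 2
1: 0
2: 0
Total: 4 + 2 + 4 + 3 + 2 + 0 + 0 = 15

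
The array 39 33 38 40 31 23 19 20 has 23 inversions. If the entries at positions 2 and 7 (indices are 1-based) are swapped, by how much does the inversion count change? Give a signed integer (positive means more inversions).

Positions 2 and 7 hold 33 and 19; after swapping, the array is [39, 19, 38, 40, 31, 23, 33, 20].
Element-by-element contributions:
39 → 19, 38, 31, 23, 33, 20 → 6
19 → none → 0
38 → 31, 23, 33, 20 → 4
40 → 31, 23, 33, 20 → 4
31 → 23, 20 → 2
23 → 20 → 1
33 → 20 → 1
20 → none → 0
Sum: 6 + 0 + 4 + 4 + 2 + 1 + 1 + 0 = 18
Change: 18 − 23 = -5

-5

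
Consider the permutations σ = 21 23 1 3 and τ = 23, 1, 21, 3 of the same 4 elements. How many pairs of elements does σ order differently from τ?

2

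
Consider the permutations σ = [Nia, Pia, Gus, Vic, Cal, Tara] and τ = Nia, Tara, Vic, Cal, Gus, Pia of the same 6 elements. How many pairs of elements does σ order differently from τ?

9

Assign each item its position (1..6) in the first ordering, then rewrite the second ordering as that position sequence:
positions: Nia→1, Pia→2, Gus→3, Vic→4, Cal→5, Tara→6
second ordering as positions: [1, 6, 4, 5, 3, 2]
Discordant pairs = inversions in this position sequence.
1: 0
6: 4, 5, 3, 2 → 4
4: 3, 2 → 2
5: 3, 2 → 2
3: 2 → 1
2: 0
Total: 0 + 4 + 2 + 2 + 1 + 0 = 9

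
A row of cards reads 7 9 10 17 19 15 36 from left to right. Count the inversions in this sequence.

Sweep left to right; for each value list the smaller values that follow it:
7 → none → 0
9 → none → 0
10 → none → 0
17 → 15 → 1
19 → 15 → 1
15 → none → 0
36 → none → 0
Sum: 0 + 0 + 0 + 1 + 1 + 0 + 0 = 2

Inversions: 2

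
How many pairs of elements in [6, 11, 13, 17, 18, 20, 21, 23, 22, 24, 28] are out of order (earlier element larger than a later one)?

1

Sweep left to right; for each value list the smaller values that follow it:
6: 0
11: 0
13: 0
17: 0
18: 0
20: 0
21: 0
23: 1
22: 0
24: 0
28: 0
Sum: 0 + 0 + 0 + 0 + 0 + 0 + 0 + 1 + 0 + 0 + 0 = 1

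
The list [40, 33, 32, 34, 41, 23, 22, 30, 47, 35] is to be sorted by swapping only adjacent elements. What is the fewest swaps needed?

The minimum number of adjacent swaps to sort an array equals its inversion count, since every such swap removes exactly one inversion.
Count inversions — for each element, later elements that are smaller:
40: 33, 32, 34, 23, 22, 30, 35 → 7
33: 32, 23, 22, 30 → 4
32: 23, 22, 30 → 3
34: 23, 22, 30 → 3
41: 23, 22, 30, 35 → 4
23: 22 → 1
22: none → 0
30: none → 0
47: 35 → 1
35: none → 0
Total inversions: 7 + 4 + 3 + 3 + 4 + 1 + 0 + 0 + 1 + 0 = 23

23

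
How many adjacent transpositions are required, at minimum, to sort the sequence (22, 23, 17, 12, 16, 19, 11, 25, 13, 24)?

Each adjacent swap fixes exactly one inversion, so the minimum swap count equals the number of inversions.
Count inversions — for each element, later elements that are smaller:
22: 17, 12, 16, 19, 11, 13 → 6
23: 17, 12, 16, 19, 11, 13 → 6
17: 12, 16, 11, 13 → 4
12: 11 → 1
16: 11, 13 → 2
19: 11, 13 → 2
11: none → 0
25: 13, 24 → 2
13: none → 0
24: none → 0
Total inversions: 6 + 6 + 4 + 1 + 2 + 2 + 0 + 2 + 0 + 0 = 23

There are 23 adjacent swaps.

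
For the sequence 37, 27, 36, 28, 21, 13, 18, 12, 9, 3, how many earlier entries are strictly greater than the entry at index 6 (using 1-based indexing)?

The element at index 6 is 13.
Elements before it: 37, 27, 36, 28, 21
Those larger than 13: 37, 27, 36, 28, 21

5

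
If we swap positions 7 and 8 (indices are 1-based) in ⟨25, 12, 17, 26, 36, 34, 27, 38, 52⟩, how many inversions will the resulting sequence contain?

Positions 7 and 8 hold 27 and 38; after swapping, the array is [25, 12, 17, 26, 36, 34, 38, 27, 52].
For each element, count later entries that are smaller:
25: 2
12: 0
17: 0
26: 0
36: 2
34: 1
38: 1
27: 0
52: 0
Sum: 2 + 0 + 0 + 0 + 2 + 1 + 1 + 0 + 0 = 6

There are 6 inversions.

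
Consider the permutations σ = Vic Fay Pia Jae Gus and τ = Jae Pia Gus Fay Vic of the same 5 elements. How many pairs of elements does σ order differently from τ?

8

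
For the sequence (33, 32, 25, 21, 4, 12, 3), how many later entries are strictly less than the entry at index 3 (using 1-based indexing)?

The element at index 3 is 25.
Elements after it: 21, 4, 12, 3
Those smaller than 25: 21, 4, 12, 3

4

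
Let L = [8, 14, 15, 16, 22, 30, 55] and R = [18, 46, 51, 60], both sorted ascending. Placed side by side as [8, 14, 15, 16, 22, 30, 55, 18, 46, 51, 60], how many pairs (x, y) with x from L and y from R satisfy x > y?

There are 5 split inversions.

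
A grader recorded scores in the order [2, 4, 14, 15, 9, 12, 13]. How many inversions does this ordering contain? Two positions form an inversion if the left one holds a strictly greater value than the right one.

6

Inversion pairs (indices are 1-based):
(3,5): 14 > 9
(3,6): 14 > 12
(3,7): 14 > 13
(4,5): 15 > 9
(4,6): 15 > 12
(4,7): 15 > 13
That's 6 pairs.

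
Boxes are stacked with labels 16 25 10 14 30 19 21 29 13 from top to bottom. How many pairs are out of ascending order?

Element-by-element contributions:
16 → 10, 14, 13 → 3
25 → 10, 14, 19, 21, 13 → 5
10 → none → 0
14 → 13 → 1
30 → 19, 21, 29, 13 → 4
19 → 13 → 1
21 → 13 → 1
29 → 13 → 1
13 → none → 0
Sum: 3 + 5 + 0 + 1 + 4 + 1 + 1 + 1 + 0 = 16

Inversions: 16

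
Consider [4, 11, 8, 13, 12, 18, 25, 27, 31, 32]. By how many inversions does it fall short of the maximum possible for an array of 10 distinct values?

43 inversions short

Maximum inversions for 10 distinct elements is C(10, 2) = 10·9/2 = 45.
Current inversions — for each element, count later smaller elements:
4: 0
11: 1
8: 0
13: 1
12: 0
18: 0
25: 0
27: 0
31: 0
32: 0
Current total: 0 + 1 + 0 + 1 + 0 + 0 + 0 + 0 + 0 + 0 = 2
Shortfall: 45 − 2 = 43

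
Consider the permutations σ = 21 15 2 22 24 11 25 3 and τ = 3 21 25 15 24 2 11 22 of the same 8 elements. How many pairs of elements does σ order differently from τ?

15

Assign each item its position (1..8) in the first ordering, then rewrite the second ordering as that position sequence:
positions: 21→1, 15→2, 2→3, 22→4, 24→5, 11→6, 25→7, 3→8
second ordering as positions: [8, 1, 7, 2, 5, 3, 6, 4]
Discordant pairs = inversions in this position sequence.
8: 1, 7, 2, 5, 3, 6, 4 → 7
1: 0
7: 2, 5, 3, 6, 4 → 5
2: 0
5: 3, 4 → 2
3: 0
6: 4 → 1
4: 0
Total: 7 + 0 + 5 + 0 + 2 + 0 + 1 + 0 = 15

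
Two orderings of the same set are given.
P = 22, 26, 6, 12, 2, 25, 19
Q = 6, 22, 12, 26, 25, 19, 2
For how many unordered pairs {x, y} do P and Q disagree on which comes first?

There are 5 disagreeing pairs.

Assign each item its position (1..7) in the first ordering, then rewrite the second ordering as that position sequence:
positions: 22→1, 26→2, 6→3, 12→4, 2→5, 25→6, 19→7
second ordering as positions: [3, 1, 4, 2, 6, 7, 5]
Discordant pairs = inversions in this position sequence.
3: 1, 2 → 2
1: 0
4: 2 → 1
2: 0
6: 5 → 1
7: 5 → 1
5: 0
Total: 2 + 0 + 1 + 0 + 1 + 1 + 0 = 5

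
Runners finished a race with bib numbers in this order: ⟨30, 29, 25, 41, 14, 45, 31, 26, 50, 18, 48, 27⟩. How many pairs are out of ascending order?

For each element, count later entries that are smaller:
30: 6
29: 5
25: 2
41: 5
14: 0
45: 4
31: 3
26: 1
50: 3
18: 0
48: 1
27: 0
Sum: 6 + 5 + 2 + 5 + 0 + 4 + 3 + 1 + 3 + 0 + 1 + 0 = 30

There are 30 inversions.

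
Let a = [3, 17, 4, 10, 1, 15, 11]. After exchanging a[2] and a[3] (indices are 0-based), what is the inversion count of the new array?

10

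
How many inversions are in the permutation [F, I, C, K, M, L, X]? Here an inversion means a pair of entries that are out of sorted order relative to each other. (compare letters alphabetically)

Inversion pairs (indices are 1-based):
(1,3): F > C
(2,3): I > C
(5,6): M > L
That's 3 pairs.

3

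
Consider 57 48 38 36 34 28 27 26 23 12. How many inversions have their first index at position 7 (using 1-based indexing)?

3 such elements

The element at index 7 is 27.
Elements after it: 26, 23, 12
Those smaller than 27: 26, 23, 12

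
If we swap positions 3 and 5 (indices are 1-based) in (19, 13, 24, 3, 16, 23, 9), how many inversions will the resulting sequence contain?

11 inversions

Positions 3 and 5 hold 24 and 16; after swapping, the array is [19, 13, 16, 3, 24, 23, 9].
Element-by-element contributions:
19: 4
13: 2
16: 2
3: 0
24: 2
23: 1
9: 0
Sum: 4 + 2 + 2 + 0 + 2 + 1 + 0 = 11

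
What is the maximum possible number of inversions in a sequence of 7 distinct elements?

The maximum occurs when the array is in strictly decreasing order: every one of the C(7, 2) pairs is inverted.
C(7, 2) = 7·6/2 = 21

Inversions: 21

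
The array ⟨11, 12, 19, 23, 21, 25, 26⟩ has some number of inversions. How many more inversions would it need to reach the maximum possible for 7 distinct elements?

Maximum inversions for 7 distinct elements is C(7, 2) = 7·6/2 = 21.
Current inversions — for each element, count later smaller elements:
11: 0
12: 0
19: 0
23: 1
21: 0
25: 0
26: 0
Current total: 0 + 0 + 0 + 1 + 0 + 0 + 0 = 1
Shortfall: 21 − 1 = 20

20 inversions short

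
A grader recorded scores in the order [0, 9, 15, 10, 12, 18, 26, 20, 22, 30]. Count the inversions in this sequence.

4

Count, for each position, how many later elements it exceeds:
0: 0
9: 0
15: 2
10: 0
12: 0
18: 0
26: 2
20: 0
22: 0
30: 0
Sum: 0 + 0 + 2 + 0 + 0 + 0 + 2 + 0 + 0 + 0 = 4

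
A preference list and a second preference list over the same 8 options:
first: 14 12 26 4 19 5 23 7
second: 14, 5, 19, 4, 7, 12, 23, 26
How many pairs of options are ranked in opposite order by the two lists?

13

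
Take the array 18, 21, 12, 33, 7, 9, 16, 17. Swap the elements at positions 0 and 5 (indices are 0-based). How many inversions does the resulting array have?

Positions 0 and 5 hold 18 and 9; after swapping, the array is [9, 21, 12, 33, 7, 18, 16, 17].
Sweep left to right; for each value list the smaller values that follow it:
9 → 7 → 1
21 → 12, 7, 18, 16, 17 → 5
12 → 7 → 1
33 → 7, 18, 16, 17 → 4
7 → none → 0
18 → 16, 17 → 2
16 → none → 0
17 → none → 0
Sum: 1 + 5 + 1 + 4 + 0 + 2 + 0 + 0 = 13

There are 13 inversions.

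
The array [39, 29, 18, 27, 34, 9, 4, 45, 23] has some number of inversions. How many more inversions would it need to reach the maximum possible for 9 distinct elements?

14

Maximum inversions for 9 distinct elements is C(9, 2) = 9·8/2 = 36.
Current inversions — for each element, count later smaller elements:
39: 7
29: 5
18: 2
27: 3
34: 3
9: 1
4: 0
45: 1
23: 0
Current total: 7 + 5 + 2 + 3 + 3 + 1 + 0 + 1 + 0 = 22
Shortfall: 36 − 22 = 14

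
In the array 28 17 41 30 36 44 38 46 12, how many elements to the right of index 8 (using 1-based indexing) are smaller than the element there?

The element at index 8 is 46.
Elements after it: 12
Those smaller than 46: 12

1 such element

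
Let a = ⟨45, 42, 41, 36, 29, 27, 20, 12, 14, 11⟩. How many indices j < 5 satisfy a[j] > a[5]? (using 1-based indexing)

4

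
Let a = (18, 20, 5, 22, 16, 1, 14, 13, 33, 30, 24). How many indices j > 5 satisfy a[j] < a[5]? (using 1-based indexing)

The element at index 5 is 16.
Elements after it: 1, 14, 13, 33, 30, 24
Those smaller than 16: 1, 14, 13

3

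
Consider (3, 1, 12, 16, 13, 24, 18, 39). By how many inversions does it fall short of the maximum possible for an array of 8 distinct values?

Maximum inversions for 8 distinct elements is C(8, 2) = 8·7/2 = 28.
Current inversions — for each element, count later smaller elements:
3: 1
1: 0
12: 0
16: 1
13: 0
24: 1
18: 0
39: 0
Current total: 1 + 0 + 0 + 1 + 0 + 1 + 0 + 0 = 3
Shortfall: 28 − 3 = 25

25 inversions short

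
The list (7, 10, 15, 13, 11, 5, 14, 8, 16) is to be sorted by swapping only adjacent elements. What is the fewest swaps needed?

Minimum adjacent swaps = number of inversions (each swap of adjacent out-of-order elements removes one inversion and no swap can remove more).
Count inversions — for each element, later elements that are smaller:
7: 5 → 1
10: 5, 8 → 2
15: 13, 11, 5, 14, 8 → 5
13: 11, 5, 8 → 3
11: 5, 8 → 2
5: none → 0
14: 8 → 1
8: none → 0
16: none → 0
Total inversions: 1 + 2 + 5 + 3 + 2 + 0 + 1 + 0 + 0 = 14

There are 14 adjacent swaps.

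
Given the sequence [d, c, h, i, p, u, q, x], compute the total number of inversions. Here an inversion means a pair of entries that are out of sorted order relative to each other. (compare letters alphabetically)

Out-of-order pairs: 2

Element-by-element contributions:
d → c → 1
c → none → 0
h → none → 0
i → none → 0
p → none → 0
u → q → 1
q → none → 0
x → none → 0
Sum: 1 + 0 + 0 + 0 + 0 + 1 + 0 + 0 = 2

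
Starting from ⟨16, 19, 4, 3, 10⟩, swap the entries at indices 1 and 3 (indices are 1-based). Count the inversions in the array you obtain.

6

Positions 1 and 3 hold 16 and 4; after swapping, the array is [4, 19, 16, 3, 10].
Count, for each position, how many later elements it exceeds:
4 → 3 → 1
19 → 16, 3, 10 → 3
16 → 3, 10 → 2
3 → none → 0
10 → none → 0
Sum: 1 + 3 + 2 + 0 + 0 = 6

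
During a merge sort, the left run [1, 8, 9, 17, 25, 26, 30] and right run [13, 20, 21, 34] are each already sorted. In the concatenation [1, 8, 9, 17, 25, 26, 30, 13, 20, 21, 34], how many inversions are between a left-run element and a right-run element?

10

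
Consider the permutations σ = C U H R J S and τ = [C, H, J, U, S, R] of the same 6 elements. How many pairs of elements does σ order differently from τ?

Assign each item its position (1..6) in the first ordering, then rewrite the second ordering as that position sequence:
positions: C→1, U→2, H→3, R→4, J→5, S→6
second ordering as positions: [1, 3, 5, 2, 6, 4]
Discordant pairs = inversions in this position sequence.
1: 0
3: 2 → 1
5: 2, 4 → 2
2: 0
6: 4 → 1
4: 0
Total: 0 + 1 + 2 + 0 + 1 + 0 = 4

4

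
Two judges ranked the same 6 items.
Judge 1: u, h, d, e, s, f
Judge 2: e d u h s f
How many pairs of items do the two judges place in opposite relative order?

Assign each item its position (1..6) in the first ordering, then rewrite the second ordering as that position sequence:
positions: u→1, h→2, d→3, e→4, s→5, f→6
second ordering as positions: [4, 3, 1, 2, 5, 6]
Discordant pairs = inversions in this position sequence.
4: 3, 1, 2 → 3
3: 1, 2 → 2
1: 0
2: 0
5: 0
6: 0
Total: 3 + 2 + 0 + 0 + 0 + 0 = 5

There are 5 discordant pairs.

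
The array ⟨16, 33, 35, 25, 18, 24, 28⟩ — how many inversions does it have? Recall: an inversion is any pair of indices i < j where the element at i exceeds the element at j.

Inversions: 10

For each element, count later entries that are smaller:
16: 0
33: 4
35: 4
25: 2
18: 0
24: 0
28: 0
Sum: 0 + 4 + 4 + 2 + 0 + 0 + 0 = 10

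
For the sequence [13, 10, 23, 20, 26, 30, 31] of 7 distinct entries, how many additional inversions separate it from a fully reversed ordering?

Maximum inversions for 7 distinct elements is C(7, 2) = 7·6/2 = 21.
Current inversions — for each element, count later smaller elements:
13: 1
10: 0
23: 1
20: 0
26: 0
30: 0
31: 0
Current total: 1 + 0 + 1 + 0 + 0 + 0 + 0 = 2
Shortfall: 21 − 2 = 19

19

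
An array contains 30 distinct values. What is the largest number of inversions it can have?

A reversed (strictly descending) arrangement makes every pair an inversion, giving C(30, 2) inversions.
C(30, 2) = 30·29/2 = 435

435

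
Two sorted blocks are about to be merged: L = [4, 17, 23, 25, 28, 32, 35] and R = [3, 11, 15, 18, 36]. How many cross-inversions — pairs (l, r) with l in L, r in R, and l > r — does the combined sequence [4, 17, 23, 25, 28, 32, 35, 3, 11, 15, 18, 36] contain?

24

For each element r of the right run, count left-run elements greater than r:
r = 3: 4, 17, 23, 25, 28, 32, 35 → 7
r = 11: 17, 23, 25, 28, 32, 35 → 6
r = 15: 17, 23, 25, 28, 32, 35 → 6
r = 18: 23, 25, 28, 32, 35 → 5
r = 36: none → 0
Cross-inversions: 7 + 6 + 6 + 5 + 0 = 24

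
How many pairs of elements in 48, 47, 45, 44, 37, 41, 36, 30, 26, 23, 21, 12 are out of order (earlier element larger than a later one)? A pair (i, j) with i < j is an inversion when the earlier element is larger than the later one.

Sweep left to right; for each value list the smaller values that follow it:
48 → 47, 45, 44, 37, 41, 36, 30, 26, 23, 21, 12 → 11
47 → 45, 44, 37, 41, 36, 30, 26, 23, 21, 12 → 10
45 → 44, 37, 41, 36, 30, 26, 23, 21, 12 → 9
44 → 37, 41, 36, 30, 26, 23, 21, 12 → 8
37 → 36, 30, 26, 23, 21, 12 → 6
41 → 36, 30, 26, 23, 21, 12 → 6
36 → 30, 26, 23, 21, 12 → 5
30 → 26, 23, 21, 12 → 4
26 → 23, 21, 12 → 3
23 → 21, 12 → 2
21 → 12 → 1
12 → none → 0
Sum: 11 + 10 + 9 + 8 + 6 + 6 + 5 + 4 + 3 + 2 + 1 + 0 = 65

65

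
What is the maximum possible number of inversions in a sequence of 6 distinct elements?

15

The maximum occurs when the array is in strictly decreasing order: every one of the C(6, 2) pairs is inverted.
C(6, 2) = 6·5/2 = 15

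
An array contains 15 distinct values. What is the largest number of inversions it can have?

105 inversions

The maximum occurs when the array is in strictly decreasing order: every one of the C(15, 2) pairs is inverted.
C(15, 2) = 15·14/2 = 105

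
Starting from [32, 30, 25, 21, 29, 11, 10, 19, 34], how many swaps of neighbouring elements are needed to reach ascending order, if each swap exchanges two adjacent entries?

The minimum number of adjacent swaps to sort an array equals its inversion count, since every such swap removes exactly one inversion.
Count inversions — for each element, later elements that are smaller:
32: 30, 25, 21, 29, 11, 10, 19 → 7
30: 25, 21, 29, 11, 10, 19 → 6
25: 21, 11, 10, 19 → 4
21: 11, 10, 19 → 3
29: 11, 10, 19 → 3
11: 10 → 1
10: none → 0
19: none → 0
34: none → 0
Total inversions: 7 + 6 + 4 + 3 + 3 + 1 + 0 + 0 + 0 = 24

24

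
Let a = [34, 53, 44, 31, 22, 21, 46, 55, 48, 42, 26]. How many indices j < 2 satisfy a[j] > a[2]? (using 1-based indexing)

0

The element at index 2 is 53.
Elements before it: 34
None of them are larger than 53.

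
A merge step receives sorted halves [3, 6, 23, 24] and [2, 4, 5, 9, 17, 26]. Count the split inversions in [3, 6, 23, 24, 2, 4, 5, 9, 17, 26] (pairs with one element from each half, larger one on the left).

Cross-inversions: 14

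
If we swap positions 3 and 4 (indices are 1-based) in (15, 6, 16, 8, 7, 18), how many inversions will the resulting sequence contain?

5

Positions 3 and 4 hold 16 and 8; after swapping, the array is [15, 6, 8, 16, 7, 18].
Element-by-element contributions:
15 → 6, 8, 7 → 3
6 → none → 0
8 → 7 → 1
16 → 7 → 1
7 → none → 0
18 → none → 0
Sum: 3 + 0 + 1 + 1 + 0 + 0 = 5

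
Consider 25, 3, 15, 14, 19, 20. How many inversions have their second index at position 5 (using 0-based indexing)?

The element at index 5 is 20.
Elements before it: 25, 3, 15, 14, 19
Those larger than 20: 25

1 such element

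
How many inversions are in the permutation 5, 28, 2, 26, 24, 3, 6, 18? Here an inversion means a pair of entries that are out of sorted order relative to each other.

15

For each element, count later entries that are smaller:
5 → 2, 3 → 2
28 → 2, 26, 24, 3, 6, 18 → 6
2 → none → 0
26 → 24, 3, 6, 18 → 4
24 → 3, 6, 18 → 3
3 → none → 0
6 → none → 0
18 → none → 0
Sum: 2 + 6 + 0 + 4 + 3 + 0 + 0 + 0 = 15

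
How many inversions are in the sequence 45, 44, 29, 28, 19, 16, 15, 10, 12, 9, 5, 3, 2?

77

Sweep left to right; for each value list the smaller values that follow it:
45: 12
44: 11
29: 10
28: 9
19: 8
16: 7
15: 6
10: 4
12: 4
9: 3
5: 2
3: 1
2: 0
Sum: 12 + 11 + 10 + 9 + 8 + 7 + 6 + 4 + 4 + 3 + 2 + 1 + 0 = 77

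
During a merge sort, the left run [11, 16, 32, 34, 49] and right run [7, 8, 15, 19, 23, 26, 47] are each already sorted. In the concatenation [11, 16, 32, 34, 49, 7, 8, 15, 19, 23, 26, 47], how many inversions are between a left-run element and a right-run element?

24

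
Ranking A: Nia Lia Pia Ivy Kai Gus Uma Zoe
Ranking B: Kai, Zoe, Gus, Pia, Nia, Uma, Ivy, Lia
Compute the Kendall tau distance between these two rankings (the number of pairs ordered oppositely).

There are 19 discordant pairs.

Assign each item its position (1..8) in the first ordering, then rewrite the second ordering as that position sequence:
positions: Nia→1, Lia→2, Pia→3, Ivy→4, Kai→5, Gus→6, Uma→7, Zoe→8
second ordering as positions: [5, 8, 6, 3, 1, 7, 4, 2]
Discordant pairs = inversions in this position sequence.
5: 3, 1, 4, 2 → 4
8: 6, 3, 1, 7, 4, 2 → 6
6: 3, 1, 4, 2 → 4
3: 1, 2 → 2
1: 0
7: 4, 2 → 2
4: 2 → 1
2: 0
Total: 4 + 6 + 4 + 2 + 0 + 2 + 1 + 0 = 19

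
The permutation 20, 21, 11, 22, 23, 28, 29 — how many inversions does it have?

Listing every pair i<j with a[i]>a[j] (using 1-based positions):
(1,3): 20 > 11
(2,3): 21 > 11
That's 2 pairs.

There are 2 out-of-order pairs.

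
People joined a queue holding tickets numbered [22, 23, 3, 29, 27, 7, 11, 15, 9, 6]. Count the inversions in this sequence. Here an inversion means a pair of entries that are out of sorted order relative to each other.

There are 29 inversions.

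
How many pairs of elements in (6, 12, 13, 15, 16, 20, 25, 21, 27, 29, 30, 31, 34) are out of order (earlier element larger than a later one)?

1

Count, for each position, how many later elements it exceeds:
6 → none → 0
12 → none → 0
13 → none → 0
15 → none → 0
16 → none → 0
20 → none → 0
25 → 21 → 1
21 → none → 0
27 → none → 0
29 → none → 0
30 → none → 0
31 → none → 0
34 → none → 0
Sum: 0 + 0 + 0 + 0 + 0 + 0 + 1 + 0 + 0 + 0 + 0 + 0 + 0 = 1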